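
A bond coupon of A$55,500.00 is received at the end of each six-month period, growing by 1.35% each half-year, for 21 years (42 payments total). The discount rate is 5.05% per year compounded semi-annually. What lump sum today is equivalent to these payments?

Periodic rate r = 0.0505/2 per half-year; n is counted in half-years.
Growing ordinary annuity: PV = PMT₁ × [1 − ((1+g)/(1+r))^n] / (r − g) = 55,500 × [1 − ((1+0.0135)/(1+r))^42] / (r − 0.0135) = A$1,812,673.27.

A$1,812,673.27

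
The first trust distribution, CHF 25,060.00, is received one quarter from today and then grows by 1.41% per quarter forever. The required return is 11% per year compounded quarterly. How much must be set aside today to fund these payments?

Periodic rate r = 0.11/4 per quarter.
Growing perpetuity (Gordon): PV = PMT₁ / (r − g) = 25,060 / (r − 0.0141) = CHF 1,870,149.25.

CHF 1,870,149.25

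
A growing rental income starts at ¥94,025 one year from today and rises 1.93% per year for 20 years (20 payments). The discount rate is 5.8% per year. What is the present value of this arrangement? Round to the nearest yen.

Periodic rate r = 0.058 per year.
Growing ordinary annuity: PV = PMT₁ × [1 − ((1+g)/(1+r))^n] / (r − g) = 94,025 × [1 − ((1+0.0193)/(1+r))^20] / (r − 0.0193) = ¥1,276,506.

¥1,276,506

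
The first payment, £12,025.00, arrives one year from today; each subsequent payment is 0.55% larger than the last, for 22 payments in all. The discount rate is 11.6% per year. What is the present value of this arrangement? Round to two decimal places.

Periodic rate r = 0.116 per year.
Growing ordinary annuity: PV = PMT₁ × [1 − ((1+g)/(1+r))^n] / (r − g) = 12,025 × [1 − ((1+0.0055)/(1+r))^22] / (r − 0.0055) = £97,845.71.

£97,845.71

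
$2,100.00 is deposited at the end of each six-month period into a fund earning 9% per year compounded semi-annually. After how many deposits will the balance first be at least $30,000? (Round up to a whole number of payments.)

Periodic rate r = 0.09/2 per half-year; n is counted in half-years.
Ordinary annuity FV: 30,000 = 2,100 × [((1+r)^n − 1)/r].
(1+r)^n = 1 + 30,000 × r / 2,100, so n = ln(1 + 30,000·r/2,100) / ln(1+r) = 11.28.
Round up to a whole number of payments: n = 12.

12 payments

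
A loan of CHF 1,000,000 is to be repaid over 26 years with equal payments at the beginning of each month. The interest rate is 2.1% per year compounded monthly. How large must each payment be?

Level annuity due; solve PV = PMT × [(1 − (1+r)^−n)/r] × (1+r) for PMT.
Periodic rate r = 0.021/12 per month; n is counted in months.
With n = 312: PMT = 1,000,000 / ([(1 − (1+r)^−n)/r] × (1+r)) = CHF 4,154.82

CHF 4,154.82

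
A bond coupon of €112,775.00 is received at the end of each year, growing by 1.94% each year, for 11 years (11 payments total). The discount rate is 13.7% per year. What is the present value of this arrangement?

Periodic rate r = 0.137 per year.
Growing ordinary annuity: PV = PMT₁ × [1 − ((1+g)/(1+r))^n] / (r − g) = 112,775 × [1 − ((1+0.0194)/(1+r))^11] / (r − 0.0194) = €670,414.28.

€670,414.28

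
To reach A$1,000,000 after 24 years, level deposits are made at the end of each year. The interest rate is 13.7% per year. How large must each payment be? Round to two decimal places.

Level ordinary annuity; solve FV = PMT × [((1+r)^n − 1)/r] for PMT.
Periodic rate r = 0.137 per year.
With n = 24: PMT = 1,000,000 / ([((1+r)^n − 1)/r]) = A$6,589.80

A$6,589.80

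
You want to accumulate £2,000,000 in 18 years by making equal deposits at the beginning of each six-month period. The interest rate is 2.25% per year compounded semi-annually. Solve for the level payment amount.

Level annuity due; solve FV = PMT × [((1+r)^n − 1)/r] × (1+r) for PMT.
Periodic rate r = 0.0225/2 per half-year; n is counted in half-years.
With n = 36: PMT = 2,000,000 / ([((1+r)^n − 1)/r] × (1+r)) = £44,865.83

£44,865.83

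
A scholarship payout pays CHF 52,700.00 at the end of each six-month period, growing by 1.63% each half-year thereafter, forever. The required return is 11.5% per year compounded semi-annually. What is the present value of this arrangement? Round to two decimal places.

Periodic rate r = 0.115/2 per half-year.
Growing perpetuity (Gordon): PV = PMT₁ / (r − g) = 52,700 / (r − 0.0163) = CHF 1,279,126.21.

CHF 1,279,126.21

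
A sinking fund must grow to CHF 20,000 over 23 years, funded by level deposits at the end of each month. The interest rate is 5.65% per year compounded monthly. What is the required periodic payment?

Level ordinary annuity; solve FV = PMT × [((1+r)^n − 1)/r] for PMT.
Periodic rate r = 0.0565/12 per month; n is counted in months.
With n = 276: PMT = 20,000 / ([((1+r)^n − 1)/r]) = CHF 35.45

CHF 35.45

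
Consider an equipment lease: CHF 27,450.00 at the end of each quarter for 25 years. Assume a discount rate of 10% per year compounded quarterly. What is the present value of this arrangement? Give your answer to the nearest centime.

CHF 1,005,057.19

This is an ordinary annuity: 100 payments of CHF 27,450.00 at the end of each quarter.
Periodic rate r = 0.1/4 per quarter; n is counted in quarters.
PV = PMT × [(1 − (1+r)^−n)/r] = 27,450 × [1 − (1+r)^−100] / r = CHF 1,005,057.19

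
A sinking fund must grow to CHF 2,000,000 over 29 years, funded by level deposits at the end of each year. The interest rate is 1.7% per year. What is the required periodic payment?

Level ordinary annuity; solve FV = PMT × [((1+r)^n − 1)/r] for PMT.
Periodic rate r = 0.017 per year.
With n = 29: PMT = 2,000,000 / ([((1+r)^n − 1)/r]) = CHF 53,929.68

CHF 53,929.68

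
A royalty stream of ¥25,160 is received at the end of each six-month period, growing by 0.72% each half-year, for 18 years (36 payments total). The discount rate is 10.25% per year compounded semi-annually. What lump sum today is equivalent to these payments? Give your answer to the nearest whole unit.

¥448,844

Periodic rate r = 0.1025/2 per half-year; n is counted in half-years.
Growing ordinary annuity: PV = PMT₁ × [1 − ((1+g)/(1+r))^n] / (r − g) = 25,160 × [1 − ((1+0.0072)/(1+r))^36] / (r − 0.0072) = ¥448,844.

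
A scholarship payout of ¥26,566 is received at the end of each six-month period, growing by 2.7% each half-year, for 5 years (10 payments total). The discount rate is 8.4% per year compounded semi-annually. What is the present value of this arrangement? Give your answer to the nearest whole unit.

¥239,055

Periodic rate r = 0.084/2 per half-year; n is counted in half-years.
Growing ordinary annuity: PV = PMT₁ × [1 − ((1+g)/(1+r))^n] / (r − g) = 26,566 × [1 − ((1+0.027)/(1+r))^10] / (r − 0.027) = ¥239,055.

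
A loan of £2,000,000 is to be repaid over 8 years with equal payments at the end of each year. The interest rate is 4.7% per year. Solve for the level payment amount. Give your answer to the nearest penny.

£305,701.79

Level ordinary annuity; solve PV = PMT × [(1 − (1+r)^−n)/r] for PMT.
Periodic rate r = 0.047 per year.
With n = 8: PMT = 2,000,000 / ([(1 − (1+r)^−n)/r]) = £305,701.79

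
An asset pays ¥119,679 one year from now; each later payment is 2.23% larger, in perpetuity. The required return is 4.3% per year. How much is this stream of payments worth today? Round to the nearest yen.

¥5,781,594

Periodic rate r = 0.043 per year.
Growing perpetuity (Gordon): PV = PMT₁ / (r − g) = 119,679 / (r − 0.0223) = ¥5,781,594.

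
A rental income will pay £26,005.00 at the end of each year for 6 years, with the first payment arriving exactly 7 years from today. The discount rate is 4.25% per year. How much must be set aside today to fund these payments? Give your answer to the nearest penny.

£105,337.28

Ordinary annuity of 6 payments, first payment at period 7.
Periodic rate r = 0.0425 per year.
The ordinary-annuity PV formula values the stream one period before the first payment (period 6); discount that back 6 periods:
PV₀ = 26,005 × [1 − (1+r)^−6] / r × (1+r)^−6 = £105,337.28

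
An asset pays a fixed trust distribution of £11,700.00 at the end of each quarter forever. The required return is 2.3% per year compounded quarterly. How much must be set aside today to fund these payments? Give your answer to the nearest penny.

£2,034,782.61

Periodic rate r = 0.023/4 per quarter.
Level perpetuity: PV = PMT / r = 11,700 / (0.023/4) = £2,034,782.61.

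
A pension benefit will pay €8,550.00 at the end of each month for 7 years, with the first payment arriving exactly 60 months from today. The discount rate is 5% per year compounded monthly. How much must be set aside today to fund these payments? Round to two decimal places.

€473,327.32

Ordinary annuity of 84 payments, first payment at period 60.
Periodic rate r = 0.05/12 per month; n is counted in months.
The ordinary-annuity PV formula values the stream one period before the first payment (period 59); discount that back 59 periods:
PV₀ = 8,550 × [1 − (1+r)^−84] / r × (1+r)^−59 = €473,327.32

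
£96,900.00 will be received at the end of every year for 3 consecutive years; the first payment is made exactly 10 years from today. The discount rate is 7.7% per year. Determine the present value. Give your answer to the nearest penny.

Ordinary annuity of 3 payments, first payment at period 10.
Periodic rate r = 0.077 per year.
The ordinary-annuity PV formula values the stream one period before the first payment (period 9); discount that back 9 periods:
PV₀ = 96,900 × [1 − (1+r)^−3] / r × (1+r)^−9 = £128,785.96

£128,785.96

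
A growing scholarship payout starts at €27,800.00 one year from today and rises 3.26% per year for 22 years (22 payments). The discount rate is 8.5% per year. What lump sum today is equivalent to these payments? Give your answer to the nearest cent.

€351,981.86

Periodic rate r = 0.085 per year.
Growing ordinary annuity: PV = PMT₁ × [1 − ((1+g)/(1+r))^n] / (r − g) = 27,800 × [1 − ((1+0.0326)/(1+r))^22] / (r − 0.0326) = €351,981.86.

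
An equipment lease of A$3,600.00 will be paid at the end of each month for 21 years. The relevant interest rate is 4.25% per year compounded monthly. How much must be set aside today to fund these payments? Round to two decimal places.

This is an ordinary annuity: 252 payments of A$3,600.00 at the end of each month.
Periodic rate r = 0.0425/12 per month; n is counted in months.
PV = PMT × [(1 − (1+r)^−n)/r] = 3,600 × [1 − (1+r)^−252] / r = A$599,436.30

A$599,436.30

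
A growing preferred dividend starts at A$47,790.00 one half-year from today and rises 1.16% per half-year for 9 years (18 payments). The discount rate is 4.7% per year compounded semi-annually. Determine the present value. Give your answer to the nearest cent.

Periodic rate r = 0.047/2 per half-year; n is counted in half-years.
Growing ordinary annuity: PV = PMT₁ × [1 − ((1+g)/(1+r))^n] / (r − g) = 47,790 × [1 − ((1+0.0116)/(1+r))^18] / (r − 0.0116) = A$762,340.65.

A$762,340.65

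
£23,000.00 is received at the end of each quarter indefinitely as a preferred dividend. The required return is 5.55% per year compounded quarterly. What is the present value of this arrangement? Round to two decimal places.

£1,657,657.66

Periodic rate r = 0.0555/4 per quarter.
Level perpetuity: PV = PMT / r = 23,000 / (0.0555/4) = £1,657,657.66.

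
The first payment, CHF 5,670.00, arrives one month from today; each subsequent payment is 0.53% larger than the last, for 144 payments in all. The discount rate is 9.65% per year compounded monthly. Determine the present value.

CHF 670,928.66

Periodic rate r = 0.0965/12 per month; n is counted in months.
Growing ordinary annuity: PV = PMT₁ × [1 − ((1+g)/(1+r))^n] / (r − g) = 5,670 × [1 − ((1+0.0053)/(1+r))^144] / (r − 0.0053) = CHF 670,928.66.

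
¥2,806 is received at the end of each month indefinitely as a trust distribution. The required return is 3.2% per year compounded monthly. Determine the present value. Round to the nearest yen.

¥1,052,250

Periodic rate r = 0.032/12 per month.
Level perpetuity: PV = PMT / r = 2,806 / (0.032/12) = ¥1,052,250.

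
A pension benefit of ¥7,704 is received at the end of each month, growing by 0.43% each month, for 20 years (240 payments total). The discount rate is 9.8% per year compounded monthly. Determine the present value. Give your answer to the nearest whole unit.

Periodic rate r = 0.098/12 per month; n is counted in months.
Growing ordinary annuity: PV = PMT₁ × [1 − ((1+g)/(1+r))^n] / (r − g) = 7,704 × [1 − ((1+0.0043)/(1+r))^240] / (r − 0.0043) = ¥1,200,185.

¥1,200,185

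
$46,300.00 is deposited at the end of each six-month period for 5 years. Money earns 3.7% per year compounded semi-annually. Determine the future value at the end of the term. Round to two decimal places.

$503,509.24

This is an ordinary annuity: 10 deposits of $46,300.00 at the end of each six-month period.
Periodic rate r = 0.037/2 per half-year; n is counted in half-years.
FV = PMT × [((1+r)^n − 1)/r] = 46,300 × [(1+r)^10 − 1] / r = $503,509.24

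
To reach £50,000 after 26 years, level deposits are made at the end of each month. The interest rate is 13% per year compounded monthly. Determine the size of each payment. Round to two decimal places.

Level ordinary annuity; solve FV = PMT × [((1+r)^n − 1)/r] for PMT.
Periodic rate r = 0.13/12 per month; n is counted in months.
With n = 312: PMT = 50,000 / ([((1+r)^n − 1)/r]) = £19.46

£19.46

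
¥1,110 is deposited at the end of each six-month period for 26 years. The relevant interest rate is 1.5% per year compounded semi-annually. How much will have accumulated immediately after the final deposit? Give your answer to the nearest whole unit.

¥70,275

This is an ordinary annuity: 52 deposits of ¥1,110 at the end of each six-month period.
Periodic rate r = 0.015/2 per half-year; n is counted in half-years.
FV = PMT × [((1+r)^n − 1)/r] = 1,110 × [(1+r)^52 − 1] / r = ¥70,275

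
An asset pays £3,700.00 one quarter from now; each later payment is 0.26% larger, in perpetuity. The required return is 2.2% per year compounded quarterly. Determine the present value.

Periodic rate r = 0.022/4 per quarter.
Growing perpetuity (Gordon): PV = PMT₁ / (r − g) = 3,700 / (r − 0.0026) = £1,275,862.07.

£1,275,862.07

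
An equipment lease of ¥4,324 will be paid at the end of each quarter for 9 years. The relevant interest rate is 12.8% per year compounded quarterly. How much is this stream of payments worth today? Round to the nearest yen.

This is an ordinary annuity: 36 payments of ¥4,324 at the end of each quarter.
Periodic rate r = 0.128/4 per quarter; n is counted in quarters.
PV = PMT × [(1 − (1+r)^−n)/r] = 4,324 × [1 − (1+r)^−36] / r = ¥91,647

¥91,647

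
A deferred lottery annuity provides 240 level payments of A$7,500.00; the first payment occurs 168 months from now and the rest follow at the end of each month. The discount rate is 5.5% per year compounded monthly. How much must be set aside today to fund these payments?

A$508,027.47

Ordinary annuity of 240 payments, first payment at period 168.
Periodic rate r = 0.055/12 per month; n is counted in months.
The ordinary-annuity PV formula values the stream one period before the first payment (period 167); discount that back 167 periods:
PV₀ = 7,500 × [1 − (1+r)^−240] / r × (1+r)^−167 = A$508,027.47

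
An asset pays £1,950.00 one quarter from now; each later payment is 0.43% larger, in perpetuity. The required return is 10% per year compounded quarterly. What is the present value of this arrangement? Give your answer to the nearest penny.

£94,202.90

Periodic rate r = 0.1/4 per quarter.
Growing perpetuity (Gordon): PV = PMT₁ / (r − g) = 1,950 / (r − 0.0043) = £94,202.90.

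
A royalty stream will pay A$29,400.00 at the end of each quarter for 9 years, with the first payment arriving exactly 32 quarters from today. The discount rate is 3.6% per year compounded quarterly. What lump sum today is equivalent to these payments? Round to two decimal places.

Ordinary annuity of 36 payments, first payment at period 32.
Periodic rate r = 0.036/4 per quarter; n is counted in quarters.
The ordinary-annuity PV formula values the stream one period before the first payment (period 31); discount that back 31 periods:
PV₀ = 29,400 × [1 − (1+r)^−36] / r × (1+r)^−31 = A$682,207.78

A$682,207.78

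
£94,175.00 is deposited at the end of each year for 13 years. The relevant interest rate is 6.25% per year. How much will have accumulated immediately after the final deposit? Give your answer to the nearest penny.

This is an ordinary annuity: 13 deposits of £94,175.00 at the end of each year.
Periodic rate r = 0.0625 per year.
FV = PMT × [((1+r)^n − 1)/r] = 94,175 × [(1+r)^13 − 1] / r = £1,807,042.13

£1,807,042.13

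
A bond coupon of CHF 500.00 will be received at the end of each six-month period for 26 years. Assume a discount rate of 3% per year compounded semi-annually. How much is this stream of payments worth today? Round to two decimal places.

CHF 17,964.37

This is an ordinary annuity: 52 payments of CHF 500.00 at the end of each six-month period.
Periodic rate r = 0.03/2 per half-year; n is counted in half-years.
PV = PMT × [(1 − (1+r)^−n)/r] = 500 × [1 − (1+r)^−52] / r = CHF 17,964.37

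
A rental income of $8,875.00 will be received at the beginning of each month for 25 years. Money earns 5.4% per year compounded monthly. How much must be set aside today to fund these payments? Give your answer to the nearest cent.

This is an annuity due: 300 payments of $8,875.00 at the beginning of each month.
Periodic rate r = 0.054/12 per month; n is counted in months.
PV = PMT × [(1 − (1+r)^−n)/r] × (1+r) = 8,875 × [1 − (1+r)^−300] / r × (1+r) = $1,465,959.37

$1,465,959.37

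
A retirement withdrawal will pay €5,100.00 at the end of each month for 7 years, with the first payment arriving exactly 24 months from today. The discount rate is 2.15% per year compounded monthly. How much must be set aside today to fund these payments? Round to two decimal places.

€381,362.34

Ordinary annuity of 84 payments, first payment at period 24.
Periodic rate r = 0.0215/12 per month; n is counted in months.
The ordinary-annuity PV formula values the stream one period before the first payment (period 23); discount that back 23 periods:
PV₀ = 5,100 × [1 − (1+r)^−84] / r × (1+r)^−23 = €381,362.34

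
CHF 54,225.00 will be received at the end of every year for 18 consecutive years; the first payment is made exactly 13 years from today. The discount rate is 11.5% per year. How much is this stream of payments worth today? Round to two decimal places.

Ordinary annuity of 18 payments, first payment at period 13.
Periodic rate r = 0.115 per year.
The ordinary-annuity PV formula values the stream one period before the first payment (period 12); discount that back 12 periods:
PV₀ = 54,225 × [1 − (1+r)^−18] / r × (1+r)^−12 = CHF 109,704.35

CHF 109,704.35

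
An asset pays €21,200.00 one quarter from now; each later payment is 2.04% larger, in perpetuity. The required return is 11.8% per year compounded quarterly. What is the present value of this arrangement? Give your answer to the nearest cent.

€2,329,670.33

Periodic rate r = 0.118/4 per quarter.
Growing perpetuity (Gordon): PV = PMT₁ / (r − g) = 21,200 / (r − 0.0204) = €2,329,670.33.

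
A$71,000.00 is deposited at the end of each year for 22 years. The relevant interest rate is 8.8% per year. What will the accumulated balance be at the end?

This is an ordinary annuity: 22 deposits of A$71,000.00 at the end of each year.
Periodic rate r = 0.088 per year.
FV = PMT × [((1+r)^n − 1)/r] = 71,000 × [(1+r)^22 − 1] / r = A$4,352,726.46

A$4,352,726.46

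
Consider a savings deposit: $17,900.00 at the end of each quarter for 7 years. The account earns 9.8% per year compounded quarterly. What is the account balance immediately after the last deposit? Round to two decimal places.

This is an ordinary annuity: 28 deposits of $17,900.00 at the end of each quarter.
Periodic rate r = 0.098/4 per quarter; n is counted in quarters.
FV = PMT × [((1+r)^n − 1)/r] = 17,900 × [(1+r)^28 − 1] / r = $708,258.90

$708,258.90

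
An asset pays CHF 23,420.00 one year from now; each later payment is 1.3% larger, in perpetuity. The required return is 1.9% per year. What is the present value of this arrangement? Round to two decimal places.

CHF 3,903,333.33

Periodic rate r = 0.019 per year.
Growing perpetuity (Gordon): PV = PMT₁ / (r − g) = 23,420 / (r − 0.013) = CHF 3,903,333.33.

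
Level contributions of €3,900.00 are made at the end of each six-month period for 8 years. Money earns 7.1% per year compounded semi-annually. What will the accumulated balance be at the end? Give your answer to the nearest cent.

€82,112.85

This is an ordinary annuity: 16 deposits of €3,900.00 at the end of each six-month period.
Periodic rate r = 0.071/2 per half-year; n is counted in half-years.
FV = PMT × [((1+r)^n − 1)/r] = 3,900 × [(1+r)^16 − 1] / r = €82,112.85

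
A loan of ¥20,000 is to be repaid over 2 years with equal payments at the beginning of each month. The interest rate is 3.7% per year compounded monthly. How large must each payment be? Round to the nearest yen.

¥863

Level annuity due; solve PV = PMT × [(1 − (1+r)^−n)/r] × (1+r) for PMT.
Periodic rate r = 0.037/12 per month; n is counted in months.
With n = 24: PMT = 20,000 / ([(1 − (1+r)^−n)/r] × (1+r)) = ¥863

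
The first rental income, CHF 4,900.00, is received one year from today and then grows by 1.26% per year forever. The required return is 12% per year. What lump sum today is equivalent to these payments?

CHF 45,623.84

Periodic rate r = 0.12 per year.
Growing perpetuity (Gordon): PV = PMT₁ / (r − g) = 4,900 / (r − 0.0126) = CHF 45,623.84.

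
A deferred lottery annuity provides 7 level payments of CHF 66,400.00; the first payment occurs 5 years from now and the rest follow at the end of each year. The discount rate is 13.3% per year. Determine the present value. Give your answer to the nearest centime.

CHF 176,556.28

Ordinary annuity of 7 payments, first payment at period 5.
Periodic rate r = 0.133 per year.
The ordinary-annuity PV formula values the stream one period before the first payment (period 4); discount that back 4 periods:
PV₀ = 66,400 × [1 − (1+r)^−7] / r × (1+r)^−4 = CHF 176,556.28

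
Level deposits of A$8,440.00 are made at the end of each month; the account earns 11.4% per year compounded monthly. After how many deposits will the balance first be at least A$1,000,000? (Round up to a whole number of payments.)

Periodic rate r = 0.114/12 per month; n is counted in months.
Ordinary annuity FV: 1,000,000 = 8,440 × [((1+r)^n − 1)/r].
(1+r)^n = 1 + 1,000,000 × r / 8,440, so n = ln(1 + 1,000,000·r/8,440) / ln(1+r) = 79.75.
Round up to a whole number of payments: n = 80.

80 payments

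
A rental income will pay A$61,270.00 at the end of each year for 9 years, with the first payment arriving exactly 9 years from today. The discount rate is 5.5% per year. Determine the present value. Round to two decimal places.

A$277,555.71

Ordinary annuity of 9 payments, first payment at period 9.
Periodic rate r = 0.055 per year.
The ordinary-annuity PV formula values the stream one period before the first payment (period 8); discount that back 8 periods:
PV₀ = 61,270 × [1 − (1+r)^−9] / r × (1+r)^−8 = A$277,555.71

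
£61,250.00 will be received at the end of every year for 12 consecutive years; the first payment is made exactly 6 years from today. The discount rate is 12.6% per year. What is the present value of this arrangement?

£203,909.26

Ordinary annuity of 12 payments, first payment at period 6.
Periodic rate r = 0.126 per year.
The ordinary-annuity PV formula values the stream one period before the first payment (period 5); discount that back 5 periods:
PV₀ = 61,250 × [1 − (1+r)^−12] / r × (1+r)^−5 = £203,909.26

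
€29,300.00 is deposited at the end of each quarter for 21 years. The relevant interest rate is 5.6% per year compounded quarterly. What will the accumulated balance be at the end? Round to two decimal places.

€4,635,790.78

This is an ordinary annuity: 84 deposits of €29,300.00 at the end of each quarter.
Periodic rate r = 0.056/4 per quarter; n is counted in quarters.
FV = PMT × [((1+r)^n − 1)/r] = 29,300 × [(1+r)^84 − 1] / r = €4,635,790.78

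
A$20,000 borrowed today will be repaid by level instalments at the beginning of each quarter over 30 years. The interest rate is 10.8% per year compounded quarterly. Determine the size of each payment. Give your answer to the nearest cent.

Level annuity due; solve PV = PMT × [(1 − (1+r)^−n)/r] × (1+r) for PMT.
Periodic rate r = 0.108/4 per quarter; n is counted in quarters.
With n = 120: PMT = 20,000 / ([(1 − (1+r)^−n)/r] × (1+r)) = A$548.22

A$548.22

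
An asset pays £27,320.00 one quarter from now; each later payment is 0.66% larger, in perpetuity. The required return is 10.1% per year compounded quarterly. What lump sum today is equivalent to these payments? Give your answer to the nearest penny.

Periodic rate r = 0.101/4 per quarter.
Growing perpetuity (Gordon): PV = PMT₁ / (r − g) = 27,320 / (r − 0.0066) = £1,464,879.36.

£1,464,879.36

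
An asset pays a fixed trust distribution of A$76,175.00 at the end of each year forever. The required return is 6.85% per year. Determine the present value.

Periodic rate r = 0.0685 per year.
Level perpetuity: PV = PMT / r = 76,175 / (0.0685) = A$1,112,043.80.

A$1,112,043.80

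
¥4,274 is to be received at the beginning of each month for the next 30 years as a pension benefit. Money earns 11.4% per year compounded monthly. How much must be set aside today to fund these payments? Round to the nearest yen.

This is an annuity due: 360 payments of ¥4,274 at the beginning of each month.
Periodic rate r = 0.114/12 per month; n is counted in months.
PV = PMT × [(1 − (1+r)^−n)/r] × (1+r) = 4,274 × [1 − (1+r)^−360] / r × (1+r) = ¥439,070

¥439,070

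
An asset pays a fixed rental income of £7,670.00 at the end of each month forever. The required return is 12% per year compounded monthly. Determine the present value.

£767,000.00

Periodic rate r = 0.12/12 per month.
Level perpetuity: PV = PMT / r = 7,670 / (0.12/12) = £767,000.00.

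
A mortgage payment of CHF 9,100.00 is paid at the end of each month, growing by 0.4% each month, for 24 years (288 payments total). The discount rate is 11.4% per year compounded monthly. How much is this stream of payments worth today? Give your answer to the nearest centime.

CHF 1,311,487.98

Periodic rate r = 0.114/12 per month; n is counted in months.
Growing ordinary annuity: PV = PMT₁ × [1 − ((1+g)/(1+r))^n] / (r − g) = 9,100 × [1 − ((1+0.004)/(1+r))^288] / (r − 0.004) = CHF 1,311,487.98.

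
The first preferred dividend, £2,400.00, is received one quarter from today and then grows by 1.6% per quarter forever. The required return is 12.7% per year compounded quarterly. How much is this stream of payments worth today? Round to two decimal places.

£152,380.95

Periodic rate r = 0.127/4 per quarter.
Growing perpetuity (Gordon): PV = PMT₁ / (r − g) = 2,400 / (r − 0.016) = £152,380.95.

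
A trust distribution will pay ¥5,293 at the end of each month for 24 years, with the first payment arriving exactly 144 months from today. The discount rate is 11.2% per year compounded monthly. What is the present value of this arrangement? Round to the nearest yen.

¥139,870

Ordinary annuity of 288 payments, first payment at period 144.
Periodic rate r = 0.112/12 per month; n is counted in months.
The ordinary-annuity PV formula values the stream one period before the first payment (period 143); discount that back 143 periods:
PV₀ = 5,293 × [1 − (1+r)^−288] / r × (1+r)^−143 = ¥139,870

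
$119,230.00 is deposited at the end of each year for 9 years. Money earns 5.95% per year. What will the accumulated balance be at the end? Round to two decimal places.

$1,367,277.86

This is an ordinary annuity: 9 deposits of $119,230.00 at the end of each year.
Periodic rate r = 0.0595 per year.
FV = PMT × [((1+r)^n − 1)/r] = 119,230 × [(1+r)^9 − 1] / r = $1,367,277.86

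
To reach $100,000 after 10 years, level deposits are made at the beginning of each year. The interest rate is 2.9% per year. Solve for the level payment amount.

Level annuity due; solve FV = PMT × [((1+r)^n − 1)/r] × (1+r) for PMT.
Periodic rate r = 0.029 per year.
With n = 10: PMT = 100,000 / ([((1+r)^n − 1)/r] × (1+r)) = $8,516.33

$8,516.33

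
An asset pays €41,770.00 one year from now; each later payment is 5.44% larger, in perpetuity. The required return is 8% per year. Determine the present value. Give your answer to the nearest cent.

€1,631,640.62

Periodic rate r = 0.08 per year.
Growing perpetuity (Gordon): PV = PMT₁ / (r − g) = 41,770 / (r − 0.0544) = €1,631,640.62.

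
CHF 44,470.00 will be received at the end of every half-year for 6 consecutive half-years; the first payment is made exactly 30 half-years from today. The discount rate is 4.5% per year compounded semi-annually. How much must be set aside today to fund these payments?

CHF 129,560.94

Ordinary annuity of 6 payments, first payment at period 30.
Periodic rate r = 0.045/2 per half-year; n is counted in half-years.
The ordinary-annuity PV formula values the stream one period before the first payment (period 29); discount that back 29 periods:
PV₀ = 44,470 × [1 − (1+r)^−6] / r × (1+r)^−29 = CHF 129,560.94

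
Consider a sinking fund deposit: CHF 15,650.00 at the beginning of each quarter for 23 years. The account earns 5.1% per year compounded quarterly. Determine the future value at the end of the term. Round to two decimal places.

CHF 2,744,517.31

This is an annuity due: 92 deposits of CHF 15,650.00 at the beginning of each quarter.
Periodic rate r = 0.051/4 per quarter; n is counted in quarters.
FV = PMT × [((1+r)^n − 1)/r] × (1+r) = 15,650 × [(1+r)^92 − 1] / r × (1+r) = CHF 2,744,517.31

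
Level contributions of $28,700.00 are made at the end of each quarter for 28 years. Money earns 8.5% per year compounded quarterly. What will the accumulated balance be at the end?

$12,883,011.57

This is an ordinary annuity: 112 deposits of $28,700.00 at the end of each quarter.
Periodic rate r = 0.085/4 per quarter; n is counted in quarters.
FV = PMT × [((1+r)^n − 1)/r] = 28,700 × [(1+r)^112 − 1] / r = $12,883,011.57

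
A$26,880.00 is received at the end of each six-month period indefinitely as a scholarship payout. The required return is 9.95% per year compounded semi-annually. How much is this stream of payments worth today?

Periodic rate r = 0.0995/2 per half-year.
Level perpetuity: PV = PMT / r = 26,880 / (0.0995/2) = A$540,301.51.

A$540,301.51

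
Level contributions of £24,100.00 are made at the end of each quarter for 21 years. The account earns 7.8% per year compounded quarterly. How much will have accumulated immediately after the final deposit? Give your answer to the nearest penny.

This is an ordinary annuity: 84 deposits of £24,100.00 at the end of each quarter.
Periodic rate r = 0.078/4 per quarter; n is counted in quarters.
FV = PMT × [((1+r)^n − 1)/r] = 24,100 × [(1+r)^84 − 1] / r = £5,023,171.87

£5,023,171.87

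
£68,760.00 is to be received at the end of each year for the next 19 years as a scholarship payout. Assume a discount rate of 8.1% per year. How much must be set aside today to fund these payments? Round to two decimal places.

£655,619.68

This is an ordinary annuity: 19 payments of £68,760.00 at the end of each year.
Periodic rate r = 0.081 per year.
PV = PMT × [(1 − (1+r)^−n)/r] = 68,760 × [1 − (1+r)^−19] / r = £655,619.68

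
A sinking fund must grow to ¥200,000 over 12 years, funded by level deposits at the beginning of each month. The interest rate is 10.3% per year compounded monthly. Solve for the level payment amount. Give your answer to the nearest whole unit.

¥702

Level annuity due; solve FV = PMT × [((1+r)^n − 1)/r] × (1+r) for PMT.
Periodic rate r = 0.103/12 per month; n is counted in months.
With n = 144: PMT = 200,000 / ([((1+r)^n − 1)/r] × (1+r)) = ¥702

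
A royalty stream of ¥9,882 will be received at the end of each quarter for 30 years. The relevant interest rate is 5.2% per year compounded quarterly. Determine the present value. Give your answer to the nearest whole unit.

This is an ordinary annuity: 120 payments of ¥9,882 at the end of each quarter.
Periodic rate r = 0.052/4 per quarter; n is counted in quarters.
PV = PMT × [(1 − (1+r)^−n)/r] = 9,882 × [1 − (1+r)^−120] / r = ¥598,804

¥598,804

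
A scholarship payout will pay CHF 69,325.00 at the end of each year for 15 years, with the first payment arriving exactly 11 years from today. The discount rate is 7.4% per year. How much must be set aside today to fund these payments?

CHF 301,555.79

Ordinary annuity of 15 payments, first payment at period 11.
Periodic rate r = 0.074 per year.
The ordinary-annuity PV formula values the stream one period before the first payment (period 10); discount that back 10 periods:
PV₀ = 69,325 × [1 − (1+r)^−15] / r × (1+r)^−10 = CHF 301,555.79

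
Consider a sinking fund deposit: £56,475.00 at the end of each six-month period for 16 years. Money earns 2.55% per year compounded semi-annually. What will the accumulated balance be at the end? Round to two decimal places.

This is an ordinary annuity: 32 deposits of £56,475.00 at the end of each six-month period.
Periodic rate r = 0.0255/2 per half-year; n is counted in half-years.
FV = PMT × [((1+r)^n − 1)/r] = 56,475 × [(1+r)^32 − 1] / r = £2,214,412.16

£2,214,412.16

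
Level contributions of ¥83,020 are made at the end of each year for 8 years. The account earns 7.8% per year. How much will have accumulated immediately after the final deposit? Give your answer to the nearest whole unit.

This is an ordinary annuity: 8 deposits of ¥83,020 at the end of each year.
Periodic rate r = 0.078 per year.
FV = PMT × [((1+r)^n − 1)/r] = 83,020 × [(1+r)^8 − 1] / r = ¥876,698

¥876,698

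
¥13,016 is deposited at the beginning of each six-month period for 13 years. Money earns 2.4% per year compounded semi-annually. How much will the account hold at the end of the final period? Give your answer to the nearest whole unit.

¥399,139

This is an annuity due: 26 deposits of ¥13,016 at the beginning of each six-month period.
Periodic rate r = 0.024/2 per half-year; n is counted in half-years.
FV = PMT × [((1+r)^n − 1)/r] × (1+r) = 13,016 × [(1+r)^26 − 1] / r × (1+r) = ¥399,139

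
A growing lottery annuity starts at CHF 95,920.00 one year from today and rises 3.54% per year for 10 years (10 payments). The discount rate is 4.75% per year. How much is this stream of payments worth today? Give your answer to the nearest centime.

CHF 869,541.92

Periodic rate r = 0.0475 per year.
Growing ordinary annuity: PV = PMT₁ × [1 − ((1+g)/(1+r))^n] / (r − g) = 95,920 × [1 − ((1+0.0354)/(1+r))^10] / (r − 0.0354) = CHF 869,541.92.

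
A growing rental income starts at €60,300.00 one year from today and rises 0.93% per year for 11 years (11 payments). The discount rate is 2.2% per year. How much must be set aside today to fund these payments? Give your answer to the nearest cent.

€610,162.44

Periodic rate r = 0.022 per year.
Growing ordinary annuity: PV = PMT₁ × [1 − ((1+g)/(1+r))^n] / (r − g) = 60,300 × [1 − ((1+0.0093)/(1+r))^11] / (r − 0.0093) = €610,162.44.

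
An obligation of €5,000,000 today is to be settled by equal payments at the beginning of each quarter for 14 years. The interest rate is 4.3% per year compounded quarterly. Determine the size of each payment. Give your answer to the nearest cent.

€118,037.05

Level annuity due; solve PV = PMT × [(1 − (1+r)^−n)/r] × (1+r) for PMT.
Periodic rate r = 0.043/4 per quarter; n is counted in quarters.
With n = 56: PMT = 5,000,000 / ([(1 − (1+r)^−n)/r] × (1+r)) = €118,037.05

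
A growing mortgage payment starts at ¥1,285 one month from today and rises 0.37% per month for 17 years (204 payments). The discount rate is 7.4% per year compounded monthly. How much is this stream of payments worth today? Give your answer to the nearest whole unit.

Periodic rate r = 0.074/12 per month; n is counted in months.
Growing ordinary annuity: PV = PMT₁ × [1 − ((1+g)/(1+r))^n] / (r − g) = 1,285 × [1 − ((1+0.0037)/(1+r))^204] / (r − 0.0037) = ¥205,207.

¥205,207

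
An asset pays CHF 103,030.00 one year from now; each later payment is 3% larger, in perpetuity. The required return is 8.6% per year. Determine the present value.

Periodic rate r = 0.086 per year.
Growing perpetuity (Gordon): PV = PMT₁ / (r − g) = 103,030 / (r − 0.03) = CHF 1,839,821.43.

CHF 1,839,821.43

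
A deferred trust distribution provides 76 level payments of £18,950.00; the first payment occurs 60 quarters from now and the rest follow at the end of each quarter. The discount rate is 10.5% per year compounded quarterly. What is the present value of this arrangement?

Ordinary annuity of 76 payments, first payment at period 60.
Periodic rate r = 0.105/4 per quarter; n is counted in quarters.
The ordinary-annuity PV formula values the stream one period before the first payment (period 59); discount that back 59 periods:
PV₀ = 18,950 × [1 − (1+r)^−76] / r × (1+r)^−59 = £134,667.80

£134,667.80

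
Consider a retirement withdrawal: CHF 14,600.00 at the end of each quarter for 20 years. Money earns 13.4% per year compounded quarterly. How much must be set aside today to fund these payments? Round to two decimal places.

CHF 404,598.26

This is an ordinary annuity: 80 payments of CHF 14,600.00 at the end of each quarter.
Periodic rate r = 0.134/4 per quarter; n is counted in quarters.
PV = PMT × [(1 − (1+r)^−n)/r] = 14,600 × [1 − (1+r)^−80] / r = CHF 404,598.26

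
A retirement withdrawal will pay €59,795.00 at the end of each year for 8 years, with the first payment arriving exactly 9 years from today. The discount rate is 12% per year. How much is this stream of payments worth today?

Ordinary annuity of 8 payments, first payment at period 9.
Periodic rate r = 0.12 per year.
The ordinary-annuity PV formula values the stream one period before the first payment (period 8); discount that back 8 periods:
PV₀ = 59,795 × [1 − (1+r)^−8] / r × (1+r)^−8 = €119,969.48

€119,969.48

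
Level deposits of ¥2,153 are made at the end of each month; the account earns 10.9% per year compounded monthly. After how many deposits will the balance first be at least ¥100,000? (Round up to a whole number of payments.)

Periodic rate r = 0.109/12 per month; n is counted in months.
Ordinary annuity FV: 100,000 = 2,153 × [((1+r)^n − 1)/r].
(1+r)^n = 1 + 100,000 × r / 2,153, so n = ln(1 + 100,000·r/2,153) / ln(1+r) = 38.93.
Round up to a whole number of payments: n = 39.

39 payments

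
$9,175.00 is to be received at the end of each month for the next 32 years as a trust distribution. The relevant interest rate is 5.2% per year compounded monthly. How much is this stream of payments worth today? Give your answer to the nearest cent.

$1,714,888.00

This is an ordinary annuity: 384 payments of $9,175.00 at the end of each month.
Periodic rate r = 0.052/12 per month; n is counted in months.
PV = PMT × [(1 − (1+r)^−n)/r] = 9,175 × [1 − (1+r)^−384] / r = $1,714,888.00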